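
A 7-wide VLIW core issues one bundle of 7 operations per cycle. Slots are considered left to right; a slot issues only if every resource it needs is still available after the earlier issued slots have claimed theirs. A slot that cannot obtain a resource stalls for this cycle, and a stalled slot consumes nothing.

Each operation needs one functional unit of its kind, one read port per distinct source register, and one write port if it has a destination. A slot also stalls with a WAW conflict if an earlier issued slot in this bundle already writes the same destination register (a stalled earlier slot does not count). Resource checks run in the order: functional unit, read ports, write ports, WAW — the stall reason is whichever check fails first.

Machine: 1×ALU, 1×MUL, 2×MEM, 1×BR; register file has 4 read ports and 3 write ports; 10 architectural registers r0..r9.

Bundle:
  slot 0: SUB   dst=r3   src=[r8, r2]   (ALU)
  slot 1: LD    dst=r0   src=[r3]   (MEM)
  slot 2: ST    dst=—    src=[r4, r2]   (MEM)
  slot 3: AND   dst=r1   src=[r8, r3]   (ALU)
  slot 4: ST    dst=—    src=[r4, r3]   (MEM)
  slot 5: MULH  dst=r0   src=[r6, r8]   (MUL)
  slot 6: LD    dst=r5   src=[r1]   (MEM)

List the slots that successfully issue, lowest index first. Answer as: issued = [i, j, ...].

issued = [0, 1, 6]

#0 ALU src=r8,r2 dispatched  <A:0 Mu:1 Ld:2 B:1 rd:2 wr:2>
#1 MEM src=r3 dispatched  <A:0 Mu:1 Ld:1 B:1 rd:1 wr:1>
#2 MEM src=r4,r2 held:RD_PORT  <A:0 Mu:1 Ld:1 B:1 rd:1 wr:1>
#3 ALU src=r8,r3 held:FU  <A:0 Mu:1 Ld:1 B:1 rd:1 wr:1>
#4 MEM src=r4,r3 held:RD_PORT  <A:0 Mu:1 Ld:1 B:1 rd:1 wr:1>
#5 MUL src=r6,r8 held:RD_PORT  <A:0 Mu:1 Ld:1 B:1 rd:1 wr:1>
#6 MEM src=r1 dispatched  <A:0 Mu:1 Ld:0 B:1 rd:0 wr:0>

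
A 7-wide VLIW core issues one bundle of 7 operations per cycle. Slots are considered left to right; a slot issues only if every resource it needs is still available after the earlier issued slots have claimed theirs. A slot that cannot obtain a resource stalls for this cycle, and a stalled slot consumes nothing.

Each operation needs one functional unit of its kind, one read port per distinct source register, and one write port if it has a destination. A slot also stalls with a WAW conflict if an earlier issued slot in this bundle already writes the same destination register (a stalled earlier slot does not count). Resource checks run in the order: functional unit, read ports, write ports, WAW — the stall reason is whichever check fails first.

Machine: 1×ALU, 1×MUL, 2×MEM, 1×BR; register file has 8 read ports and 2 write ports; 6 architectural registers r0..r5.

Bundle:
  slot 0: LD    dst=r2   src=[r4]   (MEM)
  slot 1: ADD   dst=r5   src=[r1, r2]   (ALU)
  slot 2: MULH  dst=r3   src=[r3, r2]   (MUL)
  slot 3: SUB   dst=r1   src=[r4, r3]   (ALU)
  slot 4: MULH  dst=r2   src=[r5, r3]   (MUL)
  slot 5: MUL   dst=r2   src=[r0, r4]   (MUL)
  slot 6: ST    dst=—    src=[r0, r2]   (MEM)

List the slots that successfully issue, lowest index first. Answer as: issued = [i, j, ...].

issued = [0, 1, 6]

  0. MEM→r2 ⇒ go  {1A/1Mu/1Ld/1B | 7r 1w}
  1. ALU→r5 ⇒ go  {0A/1Mu/1Ld/1B | 5r 0w}
  2. MUL→r3 ⇒ no(WR_PORT)  {0A/1Mu/1Ld/1B | 5r 0w}
  3. ALU→r1 ⇒ no(FU)  {0A/1Mu/1Ld/1B | 5r 0w}
  4. MUL→r2 ⇒ no(WR_PORT)  {0A/1Mu/1Ld/1B | 5r 0w}
  5. MUL→r2 ⇒ no(WR_PORT)  {0A/1Mu/1Ld/1B | 5r 0w}
  6. MEM ⇒ go  {0A/1Mu/0Ld/1B | 3r 0w}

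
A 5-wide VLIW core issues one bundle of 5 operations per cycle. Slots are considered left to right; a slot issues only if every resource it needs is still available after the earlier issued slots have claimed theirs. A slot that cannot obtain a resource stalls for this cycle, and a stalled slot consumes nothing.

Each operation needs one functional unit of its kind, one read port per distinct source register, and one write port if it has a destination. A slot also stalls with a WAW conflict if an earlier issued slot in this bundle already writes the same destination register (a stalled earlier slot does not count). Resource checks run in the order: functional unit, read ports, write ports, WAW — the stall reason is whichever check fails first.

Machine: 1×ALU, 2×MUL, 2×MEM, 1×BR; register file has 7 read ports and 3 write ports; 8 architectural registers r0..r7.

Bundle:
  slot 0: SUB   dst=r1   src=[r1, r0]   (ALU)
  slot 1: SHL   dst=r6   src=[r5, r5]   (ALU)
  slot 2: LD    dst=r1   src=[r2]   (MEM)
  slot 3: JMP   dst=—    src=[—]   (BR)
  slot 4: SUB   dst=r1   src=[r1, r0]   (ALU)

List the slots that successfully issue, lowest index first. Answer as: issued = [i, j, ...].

issued = [0, 3]

(0) want 1×ALU +2rd +1wr — yes → AL0|MU2|ME2|BR1|rd5|wr2
(1) want 1×ALU +1rd +1wr — FU → AL0|MU2|ME2|BR1|rd5|wr2
(2) want 1×MEM +1rd +1wr — WAW → AL0|MU2|ME2|BR1|rd5|wr2
(3) want 1×BR +0rd +0wr — yes → AL0|MU2|ME2|BR0|rd5|wr2
(4) want 1×ALU +2rd +1wr — FU → AL0|MU2|ME2|BR0|rd5|wr2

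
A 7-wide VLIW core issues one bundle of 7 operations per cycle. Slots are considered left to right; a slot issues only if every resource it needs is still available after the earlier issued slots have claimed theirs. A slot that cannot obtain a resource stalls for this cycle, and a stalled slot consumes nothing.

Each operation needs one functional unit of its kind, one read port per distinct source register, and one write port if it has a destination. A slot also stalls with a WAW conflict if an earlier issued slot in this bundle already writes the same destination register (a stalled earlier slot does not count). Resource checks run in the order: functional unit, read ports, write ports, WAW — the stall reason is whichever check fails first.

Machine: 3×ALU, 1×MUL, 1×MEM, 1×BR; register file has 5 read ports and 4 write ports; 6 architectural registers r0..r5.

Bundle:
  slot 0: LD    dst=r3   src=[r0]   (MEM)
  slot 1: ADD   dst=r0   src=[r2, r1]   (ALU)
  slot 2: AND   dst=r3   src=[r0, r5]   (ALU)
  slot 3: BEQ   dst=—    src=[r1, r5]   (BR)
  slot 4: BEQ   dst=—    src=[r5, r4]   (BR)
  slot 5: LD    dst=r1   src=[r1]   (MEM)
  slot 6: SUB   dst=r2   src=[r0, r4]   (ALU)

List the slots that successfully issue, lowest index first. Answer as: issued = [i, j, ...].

  0. MEM→r3 ⇒ go  {3A/1Mu/0Ld/1B | 4r 3w}
  1. ALU→r0 ⇒ go  {2A/1Mu/0Ld/1B | 2r 2w}
  2. ALU→r3 ⇒ no(WAW)  {2A/1Mu/0Ld/1B | 2r 2w}
  3. BR ⇒ go  {2A/1Mu/0Ld/0B | 0r 2w}
  4. BR ⇒ no(FU)  {2A/1Mu/0Ld/0B | 0r 2w}
  5. MEM→r1 ⇒ no(FU)  {2A/1Mu/0Ld/0B | 0r 2w}
  6. ALU→r2 ⇒ no(RD_PORT)  {2A/1Mu/0Ld/0B | 0r 2w}

issued = [0, 1, 3]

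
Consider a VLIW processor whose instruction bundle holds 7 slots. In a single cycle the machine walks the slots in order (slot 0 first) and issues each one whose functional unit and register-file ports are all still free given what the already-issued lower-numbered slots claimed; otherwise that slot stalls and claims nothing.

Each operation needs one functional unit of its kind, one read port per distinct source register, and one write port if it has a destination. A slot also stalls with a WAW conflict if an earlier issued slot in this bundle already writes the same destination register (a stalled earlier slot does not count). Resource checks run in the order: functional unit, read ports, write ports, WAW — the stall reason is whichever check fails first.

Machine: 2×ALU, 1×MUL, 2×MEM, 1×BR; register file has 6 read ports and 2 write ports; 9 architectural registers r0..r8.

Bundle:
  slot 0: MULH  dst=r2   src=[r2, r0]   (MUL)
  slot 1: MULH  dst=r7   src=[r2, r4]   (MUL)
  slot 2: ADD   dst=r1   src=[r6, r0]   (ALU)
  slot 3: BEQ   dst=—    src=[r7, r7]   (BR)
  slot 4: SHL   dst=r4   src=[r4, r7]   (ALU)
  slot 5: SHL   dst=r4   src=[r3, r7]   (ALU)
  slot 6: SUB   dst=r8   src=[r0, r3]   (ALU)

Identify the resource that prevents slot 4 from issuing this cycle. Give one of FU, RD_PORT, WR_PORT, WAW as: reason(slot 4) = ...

reason(slot 4) = RD_PORT

(0) want 1×MUL +2rd +1wr — yes → AL2|MU0|ME2|BR1|rd4|wr1
(1) want 1×MUL +2rd +1wr — FU → AL2|MU0|ME2|BR1|rd4|wr1
(2) want 1×ALU +2rd +1wr — yes → AL1|MU0|ME2|BR1|rd2|wr0
(3) want 1×BR +1rd +0wr — yes → AL1|MU0|ME2|BR0|rd1|wr0
(4) want 1×ALU +2rd +1wr — RD_PORT → AL1|MU0|ME2|BR0|rd1|wr0
(5) want 1×ALU +2rd +1wr — RD_PORT → AL1|MU0|ME2|BR0|rd1|wr0
(6) want 1×ALU +2rd +1wr — RD_PORT → AL1|MU0|ME2|BR0|rd1|wr0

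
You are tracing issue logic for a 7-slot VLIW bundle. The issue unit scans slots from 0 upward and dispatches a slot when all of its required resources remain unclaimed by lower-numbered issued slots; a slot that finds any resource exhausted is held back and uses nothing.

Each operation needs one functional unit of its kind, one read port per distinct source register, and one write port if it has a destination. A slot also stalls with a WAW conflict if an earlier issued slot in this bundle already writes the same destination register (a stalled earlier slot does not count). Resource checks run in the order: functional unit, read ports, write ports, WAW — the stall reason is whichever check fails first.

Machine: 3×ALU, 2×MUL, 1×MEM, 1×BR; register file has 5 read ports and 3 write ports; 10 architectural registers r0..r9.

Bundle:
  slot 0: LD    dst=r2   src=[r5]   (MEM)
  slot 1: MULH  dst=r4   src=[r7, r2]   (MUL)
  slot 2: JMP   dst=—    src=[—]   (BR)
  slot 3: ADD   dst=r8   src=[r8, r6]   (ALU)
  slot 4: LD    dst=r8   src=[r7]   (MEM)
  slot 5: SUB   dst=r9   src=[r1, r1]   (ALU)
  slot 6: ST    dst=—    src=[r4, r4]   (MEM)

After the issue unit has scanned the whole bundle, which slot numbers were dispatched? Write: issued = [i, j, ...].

(0) want 1×MEM +1rd +1wr — yes → AL3|MU2|ME0|BR1|rd4|wr2
(1) want 1×MUL +2rd +1wr — yes → AL3|MU1|ME0|BR1|rd2|wr1
(2) want 1×BR +0rd +0wr — yes → AL3|MU1|ME0|BR0|rd2|wr1
(3) want 1×ALU +2rd +1wr — yes → AL2|MU1|ME0|BR0|rd0|wr0
(4) want 1×MEM +1rd +1wr — FU → AL2|MU1|ME0|BR0|rd0|wr0
(5) want 1×ALU +1rd +1wr — RD_PORT → AL2|MU1|ME0|BR0|rd0|wr0
(6) want 1×MEM +1rd +0wr — FU → AL2|MU1|ME0|BR0|rd0|wr0

issued = [0, 1, 2, 3]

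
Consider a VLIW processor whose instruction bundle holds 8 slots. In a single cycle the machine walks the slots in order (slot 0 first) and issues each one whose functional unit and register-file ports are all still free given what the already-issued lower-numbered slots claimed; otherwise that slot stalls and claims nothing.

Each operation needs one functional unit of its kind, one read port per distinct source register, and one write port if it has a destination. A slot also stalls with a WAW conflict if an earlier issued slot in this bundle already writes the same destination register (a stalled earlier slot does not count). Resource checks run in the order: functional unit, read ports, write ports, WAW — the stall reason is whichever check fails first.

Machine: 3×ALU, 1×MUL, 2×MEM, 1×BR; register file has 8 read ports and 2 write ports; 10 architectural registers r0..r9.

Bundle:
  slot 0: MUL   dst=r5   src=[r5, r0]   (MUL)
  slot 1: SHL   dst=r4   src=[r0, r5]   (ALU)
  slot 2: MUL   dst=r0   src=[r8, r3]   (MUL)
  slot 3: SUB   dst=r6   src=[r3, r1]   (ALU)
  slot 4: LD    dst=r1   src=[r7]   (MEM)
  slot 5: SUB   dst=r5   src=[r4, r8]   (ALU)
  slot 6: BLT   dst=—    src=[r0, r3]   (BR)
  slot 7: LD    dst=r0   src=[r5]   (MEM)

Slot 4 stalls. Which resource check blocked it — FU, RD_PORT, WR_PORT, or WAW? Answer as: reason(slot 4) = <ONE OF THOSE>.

reason(slot 4) = WR_PORT

#0 MUL src=r5,r0 dispatched  <A:3 Mu:0 Ld:2 B:1 rd:6 wr:1>
#1 ALU src=r0,r5 dispatched  <A:2 Mu:0 Ld:2 B:1 rd:4 wr:0>
#2 MUL src=r8,r3 held:FU  <A:2 Mu:0 Ld:2 B:1 rd:4 wr:0>
#3 ALU src=r3,r1 held:WR_PORT  <A:2 Mu:0 Ld:2 B:1 rd:4 wr:0>
#4 MEM src=r7 held:WR_PORT  <A:2 Mu:0 Ld:2 B:1 rd:4 wr:0>
#5 ALU src=r4,r8 held:WR_PORT  <A:2 Mu:0 Ld:2 B:1 rd:4 wr:0>
#6 BR src=r0,r3 dispatched  <A:2 Mu:0 Ld:2 B:0 rd:2 wr:0>
#7 MEM src=r5 held:WR_PORT  <A:2 Mu:0 Ld:2 B:0 rd:2 wr:0>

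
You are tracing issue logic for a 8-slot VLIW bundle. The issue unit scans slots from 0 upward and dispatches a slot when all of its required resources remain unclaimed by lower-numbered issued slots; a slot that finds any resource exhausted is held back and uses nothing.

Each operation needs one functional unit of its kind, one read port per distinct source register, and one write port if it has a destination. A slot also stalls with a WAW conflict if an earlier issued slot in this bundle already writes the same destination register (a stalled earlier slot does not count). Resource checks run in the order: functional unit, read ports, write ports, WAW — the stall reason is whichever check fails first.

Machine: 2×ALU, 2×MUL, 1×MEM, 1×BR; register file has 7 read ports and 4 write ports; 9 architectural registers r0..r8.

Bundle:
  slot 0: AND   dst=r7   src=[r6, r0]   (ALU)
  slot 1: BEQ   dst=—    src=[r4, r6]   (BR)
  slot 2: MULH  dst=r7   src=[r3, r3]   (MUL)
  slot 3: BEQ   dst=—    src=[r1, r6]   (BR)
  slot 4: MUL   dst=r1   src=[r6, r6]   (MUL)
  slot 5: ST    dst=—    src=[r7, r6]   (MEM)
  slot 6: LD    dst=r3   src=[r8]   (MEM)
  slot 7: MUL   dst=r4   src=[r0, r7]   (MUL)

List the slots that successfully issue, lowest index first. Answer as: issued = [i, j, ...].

issued = [0, 1, 4, 5]

[0] ALU needs rd=2 wr=1: ok; after: ALU=1 MUL=2 MEM=1 BR=1, R=5, W=3
[1] BR needs rd=2 wr=0: ok; after: ALU=1 MUL=2 MEM=1 BR=0, R=3, W=3
[2] MUL needs rd=1 wr=1: WAW; after: ALU=1 MUL=2 MEM=1 BR=0, R=3, W=3
[3] BR needs rd=2 wr=0: FU; after: ALU=1 MUL=2 MEM=1 BR=0, R=3, W=3
[4] MUL needs rd=1 wr=1: ok; after: ALU=1 MUL=1 MEM=1 BR=0, R=2, W=2
[5] MEM needs rd=2 wr=0: ok; after: ALU=1 MUL=1 MEM=0 BR=0, R=0, W=2
[6] MEM needs rd=1 wr=1: FU; after: ALU=1 MUL=1 MEM=0 BR=0, R=0, W=2
[7] MUL needs rd=2 wr=1: RD_PORT; after: ALU=1 MUL=1 MEM=0 BR=0, R=0, W=2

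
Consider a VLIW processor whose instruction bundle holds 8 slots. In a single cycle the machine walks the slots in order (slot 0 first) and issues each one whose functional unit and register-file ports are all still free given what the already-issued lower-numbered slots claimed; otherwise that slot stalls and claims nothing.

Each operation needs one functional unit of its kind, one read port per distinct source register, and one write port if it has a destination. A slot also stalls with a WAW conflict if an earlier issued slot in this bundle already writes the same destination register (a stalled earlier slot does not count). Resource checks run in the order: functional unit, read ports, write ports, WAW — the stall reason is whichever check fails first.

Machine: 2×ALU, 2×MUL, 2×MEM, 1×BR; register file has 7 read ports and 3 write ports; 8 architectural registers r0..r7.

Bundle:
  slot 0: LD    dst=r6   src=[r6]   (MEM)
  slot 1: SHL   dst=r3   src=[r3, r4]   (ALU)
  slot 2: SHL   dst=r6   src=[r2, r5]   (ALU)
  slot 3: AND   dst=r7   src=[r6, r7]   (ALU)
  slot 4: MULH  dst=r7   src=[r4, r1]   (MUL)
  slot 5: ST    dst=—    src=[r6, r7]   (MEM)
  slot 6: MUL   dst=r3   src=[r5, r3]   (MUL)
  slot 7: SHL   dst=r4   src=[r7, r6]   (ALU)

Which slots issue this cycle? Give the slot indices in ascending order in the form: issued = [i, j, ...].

(0) want 1×MEM +1rd +1wr — yes → AL2|MU2|ME1|BR1|rd6|wr2
(1) want 1×ALU +2rd +1wr — yes → AL1|MU2|ME1|BR1|rd4|wr1
(2) want 1×ALU +2rd +1wr — WAW → AL1|MU2|ME1|BR1|rd4|wr1
(3) want 1×ALU +2rd +1wr — yes → AL0|MU2|ME1|BR1|rd2|wr0
(4) want 1×MUL +2rd +1wr — WR_PORT → AL0|MU2|ME1|BR1|rd2|wr0
(5) want 1×MEM +2rd +0wr — yes → AL0|MU2|ME0|BR1|rd0|wr0
(6) want 1×MUL +2rd +1wr — RD_PORT → AL0|MU2|ME0|BR1|rd0|wr0
(7) want 1×ALU +2rd +1wr — FU → AL0|MU2|ME0|BR1|rd0|wr0

issued = [0, 1, 3, 5]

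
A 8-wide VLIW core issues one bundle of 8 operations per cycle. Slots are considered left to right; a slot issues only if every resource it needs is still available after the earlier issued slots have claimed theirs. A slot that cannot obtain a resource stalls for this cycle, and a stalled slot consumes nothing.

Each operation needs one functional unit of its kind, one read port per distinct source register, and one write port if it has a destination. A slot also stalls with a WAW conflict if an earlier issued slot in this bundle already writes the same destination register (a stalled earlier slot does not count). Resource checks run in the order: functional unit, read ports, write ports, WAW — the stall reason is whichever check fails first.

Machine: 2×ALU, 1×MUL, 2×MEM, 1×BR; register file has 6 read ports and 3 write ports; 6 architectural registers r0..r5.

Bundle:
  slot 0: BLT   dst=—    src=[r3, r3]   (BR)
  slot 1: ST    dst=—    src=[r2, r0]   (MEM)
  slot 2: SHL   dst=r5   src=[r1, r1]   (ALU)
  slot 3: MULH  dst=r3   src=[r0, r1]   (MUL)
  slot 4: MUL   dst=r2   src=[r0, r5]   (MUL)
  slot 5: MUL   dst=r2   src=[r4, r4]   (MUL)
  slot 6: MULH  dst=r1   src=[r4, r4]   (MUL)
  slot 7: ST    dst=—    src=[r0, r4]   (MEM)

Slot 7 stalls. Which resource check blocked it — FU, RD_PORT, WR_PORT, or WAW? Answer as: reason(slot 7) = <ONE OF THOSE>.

#0 BR src=r3,r3 dispatched  <A:2 Mu:1 Ld:2 B:0 rd:5 wr:3>
#1 MEM src=r2,r0 dispatched  <A:2 Mu:1 Ld:1 B:0 rd:3 wr:3>
#2 ALU src=r1,r1 dispatched  <A:1 Mu:1 Ld:1 B:0 rd:2 wr:2>
#3 MUL src=r0,r1 dispatched  <A:1 Mu:0 Ld:1 B:0 rd:0 wr:1>
#4 MUL src=r0,r5 held:FU  <A:1 Mu:0 Ld:1 B:0 rd:0 wr:1>
#5 MUL src=r4,r4 held:FU  <A:1 Mu:0 Ld:1 B:0 rd:0 wr:1>
#6 MUL src=r4,r4 held:FU  <A:1 Mu:0 Ld:1 B:0 rd:0 wr:1>
#7 MEM src=r0,r4 held:RD_PORT  <A:1 Mu:0 Ld:1 B:0 rd:0 wr:1>

reason(slot 7) = RD_PORT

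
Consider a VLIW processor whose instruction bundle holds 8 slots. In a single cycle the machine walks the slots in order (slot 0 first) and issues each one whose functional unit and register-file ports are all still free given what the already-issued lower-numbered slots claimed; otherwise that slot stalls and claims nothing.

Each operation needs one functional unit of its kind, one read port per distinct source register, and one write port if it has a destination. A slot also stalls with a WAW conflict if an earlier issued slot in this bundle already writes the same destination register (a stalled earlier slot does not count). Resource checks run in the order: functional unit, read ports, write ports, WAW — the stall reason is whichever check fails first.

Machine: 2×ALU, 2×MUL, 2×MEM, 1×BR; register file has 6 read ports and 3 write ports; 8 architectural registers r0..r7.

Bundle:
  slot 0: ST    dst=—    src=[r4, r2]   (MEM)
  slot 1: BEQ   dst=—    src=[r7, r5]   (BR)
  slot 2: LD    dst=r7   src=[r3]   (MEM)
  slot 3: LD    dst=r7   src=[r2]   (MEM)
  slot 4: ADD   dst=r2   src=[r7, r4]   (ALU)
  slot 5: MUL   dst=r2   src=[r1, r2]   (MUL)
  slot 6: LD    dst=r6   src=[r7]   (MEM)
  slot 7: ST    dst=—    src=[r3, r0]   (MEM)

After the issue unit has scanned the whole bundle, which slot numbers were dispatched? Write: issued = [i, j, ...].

issued = [0, 1, 2]

slot 0 (MEM): ISSUE — free A2,Mu2,Ld1,B1 rp4 wp3
slot 1 (BR): ISSUE — free A2,Mu2,Ld1,B0 rp2 wp3
slot 2 (MEM): ISSUE — free A2,Mu2,Ld0,B0 rp1 wp2
slot 3 (MEM): stall FU — free A2,Mu2,Ld0,B0 rp1 wp2
slot 4 (ALU): stall RD_PORT — free A2,Mu2,Ld0,B0 rp1 wp2
slot 5 (MUL): stall RD_PORT — free A2,Mu2,Ld0,B0 rp1 wp2
slot 6 (MEM): stall FU — free A2,Mu2,Ld0,B0 rp1 wp2
slot 7 (MEM): stall FU — free A2,Mu2,Ld0,B0 rp1 wp2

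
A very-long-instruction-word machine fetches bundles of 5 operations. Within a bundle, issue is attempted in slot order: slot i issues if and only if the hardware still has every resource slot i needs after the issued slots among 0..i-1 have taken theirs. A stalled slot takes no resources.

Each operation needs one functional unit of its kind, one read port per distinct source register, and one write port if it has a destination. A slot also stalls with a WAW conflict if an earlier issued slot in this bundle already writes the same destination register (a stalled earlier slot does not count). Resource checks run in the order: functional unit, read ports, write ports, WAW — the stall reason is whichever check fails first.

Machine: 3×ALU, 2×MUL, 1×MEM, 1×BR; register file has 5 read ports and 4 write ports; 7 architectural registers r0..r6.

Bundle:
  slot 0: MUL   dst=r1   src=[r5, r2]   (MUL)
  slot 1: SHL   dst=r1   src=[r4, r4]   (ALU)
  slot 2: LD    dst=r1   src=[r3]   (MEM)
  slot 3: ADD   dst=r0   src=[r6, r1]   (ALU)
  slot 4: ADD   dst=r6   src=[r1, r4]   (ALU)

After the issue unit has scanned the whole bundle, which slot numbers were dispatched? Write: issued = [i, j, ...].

(0) want 1×MUL +2rd +1wr — yes → AL3|MU1|ME1|BR1|rd3|wr3
(1) want 1×ALU +1rd +1wr — WAW → AL3|MU1|ME1|BR1|rd3|wr3
(2) want 1×MEM +1rd +1wr — WAW → AL3|MU1|ME1|BR1|rd3|wr3
(3) want 1×ALU +2rd +1wr — yes → AL2|MU1|ME1|BR1|rd1|wr2
(4) want 1×ALU +2rd +1wr — RD_PORT → AL2|MU1|ME1|BR1|rd1|wr2

issued = [0, 3]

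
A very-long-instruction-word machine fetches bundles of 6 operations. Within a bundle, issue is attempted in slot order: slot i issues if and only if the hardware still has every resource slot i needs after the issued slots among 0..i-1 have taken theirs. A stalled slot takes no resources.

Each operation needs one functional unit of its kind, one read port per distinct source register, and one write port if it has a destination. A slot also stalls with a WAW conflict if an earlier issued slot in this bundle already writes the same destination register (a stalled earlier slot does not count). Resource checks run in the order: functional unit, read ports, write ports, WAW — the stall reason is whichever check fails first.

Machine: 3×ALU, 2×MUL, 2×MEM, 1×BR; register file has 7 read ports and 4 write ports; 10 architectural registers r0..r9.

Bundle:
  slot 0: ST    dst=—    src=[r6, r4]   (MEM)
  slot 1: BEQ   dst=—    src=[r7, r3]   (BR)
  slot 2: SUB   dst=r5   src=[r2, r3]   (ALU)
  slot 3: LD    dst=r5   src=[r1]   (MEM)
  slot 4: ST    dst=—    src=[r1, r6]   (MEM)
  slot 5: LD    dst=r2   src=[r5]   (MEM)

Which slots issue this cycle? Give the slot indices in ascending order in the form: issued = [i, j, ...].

  0. MEM ⇒ go  {3A/2Mu/1Ld/1B | 5r 4w}
  1. BR ⇒ go  {3A/2Mu/1Ld/0B | 3r 4w}
  2. ALU→r5 ⇒ go  {2A/2Mu/1Ld/0B | 1r 3w}
  3. MEM→r5 ⇒ no(WAW)  {2A/2Mu/1Ld/0B | 1r 3w}
  4. MEM ⇒ no(RD_PORT)  {2A/2Mu/1Ld/0B | 1r 3w}
  5. MEM→r2 ⇒ go  {2A/2Mu/0Ld/0B | 0r 2w}

issued = [0, 1, 2, 5]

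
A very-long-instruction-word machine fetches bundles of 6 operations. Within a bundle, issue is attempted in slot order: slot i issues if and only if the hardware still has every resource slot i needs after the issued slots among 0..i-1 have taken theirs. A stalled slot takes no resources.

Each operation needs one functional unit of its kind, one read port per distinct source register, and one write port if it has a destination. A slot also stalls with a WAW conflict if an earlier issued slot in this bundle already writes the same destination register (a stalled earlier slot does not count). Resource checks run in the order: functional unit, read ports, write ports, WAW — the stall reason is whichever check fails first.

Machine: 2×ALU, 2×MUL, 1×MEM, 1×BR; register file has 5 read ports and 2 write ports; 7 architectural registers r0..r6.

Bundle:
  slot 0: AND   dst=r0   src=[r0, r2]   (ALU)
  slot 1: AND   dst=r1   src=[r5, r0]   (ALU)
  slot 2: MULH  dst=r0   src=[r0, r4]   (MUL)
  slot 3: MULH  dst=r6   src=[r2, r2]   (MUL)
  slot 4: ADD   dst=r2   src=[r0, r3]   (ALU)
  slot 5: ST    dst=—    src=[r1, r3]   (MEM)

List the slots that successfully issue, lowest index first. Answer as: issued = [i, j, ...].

  0. ALU→r0 ⇒ go  {1A/2Mu/1Ld/1B | 3r 1w}
  1. ALU→r1 ⇒ go  {0A/2Mu/1Ld/1B | 1r 0w}
  2. MUL→r0 ⇒ no(RD_PORT)  {0A/2Mu/1Ld/1B | 1r 0w}
  3. MUL→r6 ⇒ no(WR_PORT)  {0A/2Mu/1Ld/1B | 1r 0w}
  4. ALU→r2 ⇒ no(FU)  {0A/2Mu/1Ld/1B | 1r 0w}
  5. MEM ⇒ no(RD_PORT)  {0A/2Mu/1Ld/1B | 1r 0w}

issued = [0, 1]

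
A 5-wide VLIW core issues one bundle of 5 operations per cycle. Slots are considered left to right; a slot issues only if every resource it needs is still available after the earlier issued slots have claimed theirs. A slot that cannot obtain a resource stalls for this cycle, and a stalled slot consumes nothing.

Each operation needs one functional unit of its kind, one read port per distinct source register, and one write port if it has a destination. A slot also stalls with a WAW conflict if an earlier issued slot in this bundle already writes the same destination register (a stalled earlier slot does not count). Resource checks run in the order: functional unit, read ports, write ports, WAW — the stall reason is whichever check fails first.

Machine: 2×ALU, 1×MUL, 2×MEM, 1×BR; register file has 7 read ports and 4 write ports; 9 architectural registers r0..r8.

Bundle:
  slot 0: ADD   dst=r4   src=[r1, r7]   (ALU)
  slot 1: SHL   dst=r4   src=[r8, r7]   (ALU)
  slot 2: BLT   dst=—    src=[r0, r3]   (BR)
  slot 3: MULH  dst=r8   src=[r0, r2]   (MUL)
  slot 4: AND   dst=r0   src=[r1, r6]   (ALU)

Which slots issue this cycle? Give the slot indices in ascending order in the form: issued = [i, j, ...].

issued = [0, 2, 3]

#0 ALU src=r1,r7 dispatched  <A:1 Mu:1 Ld:2 B:1 rd:5 wr:3>
#1 ALU src=r8,r7 held:WAW  <A:1 Mu:1 Ld:2 B:1 rd:5 wr:3>
#2 BR src=r0,r3 dispatched  <A:1 Mu:1 Ld:2 B:0 rd:3 wr:3>
#3 MUL src=r0,r2 dispatched  <A:1 Mu:0 Ld:2 B:0 rd:1 wr:2>
#4 ALU src=r1,r6 held:RD_PORT  <A:1 Mu:0 Ld:2 B:0 rd:1 wr:2>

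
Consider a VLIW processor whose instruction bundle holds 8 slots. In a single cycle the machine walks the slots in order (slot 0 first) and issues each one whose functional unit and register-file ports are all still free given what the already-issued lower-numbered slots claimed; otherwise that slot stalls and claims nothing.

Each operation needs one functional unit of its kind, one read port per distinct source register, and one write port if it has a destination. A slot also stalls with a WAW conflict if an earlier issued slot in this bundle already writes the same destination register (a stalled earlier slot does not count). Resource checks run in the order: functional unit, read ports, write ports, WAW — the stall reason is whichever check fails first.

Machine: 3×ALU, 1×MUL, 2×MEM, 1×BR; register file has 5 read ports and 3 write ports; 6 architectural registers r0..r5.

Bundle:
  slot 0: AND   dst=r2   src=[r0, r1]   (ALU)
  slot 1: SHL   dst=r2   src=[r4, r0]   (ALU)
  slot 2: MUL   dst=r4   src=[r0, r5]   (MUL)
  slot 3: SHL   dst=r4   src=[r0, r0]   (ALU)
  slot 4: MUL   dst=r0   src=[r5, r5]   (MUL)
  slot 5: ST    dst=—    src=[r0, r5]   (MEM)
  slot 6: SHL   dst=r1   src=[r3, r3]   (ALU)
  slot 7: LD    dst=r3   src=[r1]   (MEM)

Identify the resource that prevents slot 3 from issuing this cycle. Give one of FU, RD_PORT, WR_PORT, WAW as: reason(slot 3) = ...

  0. ALU→r2 ⇒ go  {2A/1Mu/2Ld/1B | 3r 2w}
  1. ALU→r2 ⇒ no(WAW)  {2A/1Mu/2Ld/1B | 3r 2w}
  2. MUL→r4 ⇒ go  {2A/0Mu/2Ld/1B | 1r 1w}
  3. ALU→r4 ⇒ no(WAW)  {2A/0Mu/2Ld/1B | 1r 1w}
  4. MUL→r0 ⇒ no(FU)  {2A/0Mu/2Ld/1B | 1r 1w}
  5. MEM ⇒ no(RD_PORT)  {2A/0Mu/2Ld/1B | 1r 1w}
  6. ALU→r1 ⇒ go  {1A/0Mu/2Ld/1B | 0r 0w}
  7. MEM→r3 ⇒ no(RD_PORT)  {1A/0Mu/2Ld/1B | 0r 0w}

reason(slot 3) = WAW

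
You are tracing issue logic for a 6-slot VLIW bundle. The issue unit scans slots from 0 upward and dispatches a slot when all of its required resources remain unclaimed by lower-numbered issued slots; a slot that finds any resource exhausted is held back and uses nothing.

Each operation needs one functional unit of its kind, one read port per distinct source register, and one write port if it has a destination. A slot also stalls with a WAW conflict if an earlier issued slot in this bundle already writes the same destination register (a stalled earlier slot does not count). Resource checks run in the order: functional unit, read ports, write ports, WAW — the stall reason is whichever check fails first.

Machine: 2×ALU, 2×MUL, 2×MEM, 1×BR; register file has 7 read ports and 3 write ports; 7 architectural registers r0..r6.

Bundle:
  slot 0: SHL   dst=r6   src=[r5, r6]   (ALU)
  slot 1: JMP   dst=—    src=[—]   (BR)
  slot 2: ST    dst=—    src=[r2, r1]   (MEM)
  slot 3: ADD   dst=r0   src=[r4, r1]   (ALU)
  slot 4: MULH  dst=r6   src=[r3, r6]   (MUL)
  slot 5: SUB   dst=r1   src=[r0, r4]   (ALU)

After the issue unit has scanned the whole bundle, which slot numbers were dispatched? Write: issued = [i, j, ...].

issued = [0, 1, 2, 3]

#0 ALU src=r5,r6 dispatched  <A:1 Mu:2 Ld:2 B:1 rd:5 wr:2>
#1 BR src=- dispatched  <A:1 Mu:2 Ld:2 B:0 rd:5 wr:2>
#2 MEM src=r2,r1 dispatched  <A:1 Mu:2 Ld:1 B:0 rd:3 wr:2>
#3 ALU src=r4,r1 dispatched  <A:0 Mu:2 Ld:1 B:0 rd:1 wr:1>
#4 MUL src=r3,r6 held:RD_PORT  <A:0 Mu:2 Ld:1 B:0 rd:1 wr:1>
#5 ALU src=r0,r4 held:FU  <A:0 Mu:2 Ld:1 B:0 rd:1 wr:1>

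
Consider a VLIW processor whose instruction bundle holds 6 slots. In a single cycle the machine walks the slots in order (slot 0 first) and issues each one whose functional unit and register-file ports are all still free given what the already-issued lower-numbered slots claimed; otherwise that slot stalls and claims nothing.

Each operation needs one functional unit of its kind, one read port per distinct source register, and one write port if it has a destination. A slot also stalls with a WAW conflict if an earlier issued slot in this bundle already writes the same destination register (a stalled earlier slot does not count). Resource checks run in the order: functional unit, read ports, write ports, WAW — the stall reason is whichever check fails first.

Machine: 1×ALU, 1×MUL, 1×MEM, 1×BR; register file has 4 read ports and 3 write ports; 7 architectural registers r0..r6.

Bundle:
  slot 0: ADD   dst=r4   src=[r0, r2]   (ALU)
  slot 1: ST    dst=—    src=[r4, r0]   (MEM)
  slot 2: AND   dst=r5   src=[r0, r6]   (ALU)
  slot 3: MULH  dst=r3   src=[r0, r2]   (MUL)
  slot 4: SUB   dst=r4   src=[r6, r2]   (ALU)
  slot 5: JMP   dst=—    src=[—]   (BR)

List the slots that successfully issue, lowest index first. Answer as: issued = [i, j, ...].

issued = [0, 1, 5]

slot 0 (ALU): ISSUE — free A0,Mu1,Ld1,B1 rp2 wp2
slot 1 (MEM): ISSUE — free A0,Mu1,Ld0,B1 rp0 wp2
slot 2 (ALU): stall FU — free A0,Mu1,Ld0,B1 rp0 wp2
slot 3 (MUL): stall RD_PORT — free A0,Mu1,Ld0,B1 rp0 wp2
slot 4 (ALU): stall FU — free A0,Mu1,Ld0,B1 rp0 wp2
slot 5 (BR): ISSUE — free A0,Mu1,Ld0,B0 rp0 wp2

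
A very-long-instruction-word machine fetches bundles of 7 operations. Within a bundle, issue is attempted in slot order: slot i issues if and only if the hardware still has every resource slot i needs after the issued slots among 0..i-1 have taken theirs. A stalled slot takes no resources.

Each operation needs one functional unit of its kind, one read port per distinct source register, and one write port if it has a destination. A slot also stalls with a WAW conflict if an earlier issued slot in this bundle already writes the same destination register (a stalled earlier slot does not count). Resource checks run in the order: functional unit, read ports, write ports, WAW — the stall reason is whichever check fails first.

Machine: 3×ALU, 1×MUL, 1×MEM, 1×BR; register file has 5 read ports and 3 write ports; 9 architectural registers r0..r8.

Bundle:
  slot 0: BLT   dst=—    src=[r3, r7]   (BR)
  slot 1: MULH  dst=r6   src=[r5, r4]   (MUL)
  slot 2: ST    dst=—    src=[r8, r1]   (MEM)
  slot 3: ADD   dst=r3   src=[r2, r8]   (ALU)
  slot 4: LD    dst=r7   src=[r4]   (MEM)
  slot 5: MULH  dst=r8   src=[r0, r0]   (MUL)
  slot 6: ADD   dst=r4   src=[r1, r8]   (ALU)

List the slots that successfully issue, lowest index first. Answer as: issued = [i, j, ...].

  0. BR ⇒ go  {3A/1Mu/1Ld/0B | 3r 3w}
  1. MUL→r6 ⇒ go  {3A/0Mu/1Ld/0B | 1r 2w}
  2. MEM ⇒ no(RD_PORT)  {3A/0Mu/1Ld/0B | 1r 2w}
  3. ALU→r3 ⇒ no(RD_PORT)  {3A/0Mu/1Ld/0B | 1r 2w}
  4. MEM→r7 ⇒ go  {3A/0Mu/0Ld/0B | 0r 1w}
  5. MUL→r8 ⇒ no(FU)  {3A/0Mu/0Ld/0B | 0r 1w}
  6. ALU→r4 ⇒ no(RD_PORT)  {3A/0Mu/0Ld/0B | 0r 1w}

issued = [0, 1, 4]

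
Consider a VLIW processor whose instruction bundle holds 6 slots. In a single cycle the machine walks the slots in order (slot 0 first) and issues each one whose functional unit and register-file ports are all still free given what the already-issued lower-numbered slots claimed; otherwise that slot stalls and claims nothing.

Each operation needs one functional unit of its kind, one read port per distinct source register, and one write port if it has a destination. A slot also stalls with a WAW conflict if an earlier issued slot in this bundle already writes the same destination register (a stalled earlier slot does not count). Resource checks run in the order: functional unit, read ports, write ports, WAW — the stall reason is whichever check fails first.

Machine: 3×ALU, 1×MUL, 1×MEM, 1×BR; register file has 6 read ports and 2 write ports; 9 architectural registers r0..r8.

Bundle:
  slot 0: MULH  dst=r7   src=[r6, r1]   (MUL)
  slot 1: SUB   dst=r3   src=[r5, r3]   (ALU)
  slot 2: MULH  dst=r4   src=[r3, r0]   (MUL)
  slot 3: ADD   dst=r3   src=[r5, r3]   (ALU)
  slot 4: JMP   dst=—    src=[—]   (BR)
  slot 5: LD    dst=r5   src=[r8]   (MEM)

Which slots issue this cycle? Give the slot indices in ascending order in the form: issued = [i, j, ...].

slot 0 (MUL): ISSUE — free A3,Mu0,Ld1,B1 rp4 wp1
slot 1 (ALU): ISSUE — free A2,Mu0,Ld1,B1 rp2 wp0
slot 2 (MUL): stall FU — free A2,Mu0,Ld1,B1 rp2 wp0
slot 3 (ALU): stall WR_PORT — free A2,Mu0,Ld1,B1 rp2 wp0
slot 4 (BR): ISSUE — free A2,Mu0,Ld1,B0 rp2 wp0
slot 5 (MEM): stall WR_PORT — free A2,Mu0,Ld1,B0 rp2 wp0

issued = [0, 1, 4]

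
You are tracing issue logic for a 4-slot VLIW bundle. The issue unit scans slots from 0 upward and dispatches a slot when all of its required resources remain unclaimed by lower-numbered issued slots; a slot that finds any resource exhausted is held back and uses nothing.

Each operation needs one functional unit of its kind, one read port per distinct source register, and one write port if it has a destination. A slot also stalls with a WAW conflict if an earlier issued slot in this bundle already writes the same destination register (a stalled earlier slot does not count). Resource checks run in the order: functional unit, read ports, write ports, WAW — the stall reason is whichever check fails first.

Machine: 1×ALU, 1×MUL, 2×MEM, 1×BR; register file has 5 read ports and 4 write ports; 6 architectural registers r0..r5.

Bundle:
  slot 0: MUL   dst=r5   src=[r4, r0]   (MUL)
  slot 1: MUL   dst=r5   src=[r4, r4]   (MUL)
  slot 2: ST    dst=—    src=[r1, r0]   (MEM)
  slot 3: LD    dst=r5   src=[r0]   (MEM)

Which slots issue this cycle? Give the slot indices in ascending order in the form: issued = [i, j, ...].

(0) want 1×MUL +2rd +1wr — yes → AL1|MU0|ME2|BR1|rd3|wr3
(1) want 1×MUL +1rd +1wr — FU → AL1|MU0|ME2|BR1|rd3|wr3
(2) want 1×MEM +2rd +0wr — yes → AL1|MU0|ME1|BR1|rd1|wr3
(3) want 1×MEM +1rd +1wr — WAW → AL1|MU0|ME1|BR1|rd1|wr3

issued = [0, 2]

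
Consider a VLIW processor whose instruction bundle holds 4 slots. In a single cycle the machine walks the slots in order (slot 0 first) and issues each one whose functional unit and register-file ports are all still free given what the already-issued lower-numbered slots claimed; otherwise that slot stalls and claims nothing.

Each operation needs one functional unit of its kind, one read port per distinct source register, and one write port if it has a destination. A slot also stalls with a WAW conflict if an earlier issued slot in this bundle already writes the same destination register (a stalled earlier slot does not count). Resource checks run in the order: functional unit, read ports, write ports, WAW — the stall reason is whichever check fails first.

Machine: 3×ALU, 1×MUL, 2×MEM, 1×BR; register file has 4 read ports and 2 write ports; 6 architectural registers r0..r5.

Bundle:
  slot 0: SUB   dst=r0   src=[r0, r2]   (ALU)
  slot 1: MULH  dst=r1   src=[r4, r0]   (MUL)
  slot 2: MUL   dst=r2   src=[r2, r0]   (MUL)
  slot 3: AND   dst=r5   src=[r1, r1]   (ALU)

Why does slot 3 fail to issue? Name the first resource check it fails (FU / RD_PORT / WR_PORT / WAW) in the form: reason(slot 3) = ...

reason(slot 3) = RD_PORT

  0. ALU→r0 ⇒ go  {2A/1Mu/2Ld/1B | 2r 1w}
  1. MUL→r1 ⇒ go  {2A/0Mu/2Ld/1B | 0r 0w}
  2. MUL→r2 ⇒ no(FU)  {2A/0Mu/2Ld/1B | 0r 0w}
  3. ALU→r5 ⇒ no(RD_PORT)  {2A/0Mu/2Ld/1B | 0r 0w}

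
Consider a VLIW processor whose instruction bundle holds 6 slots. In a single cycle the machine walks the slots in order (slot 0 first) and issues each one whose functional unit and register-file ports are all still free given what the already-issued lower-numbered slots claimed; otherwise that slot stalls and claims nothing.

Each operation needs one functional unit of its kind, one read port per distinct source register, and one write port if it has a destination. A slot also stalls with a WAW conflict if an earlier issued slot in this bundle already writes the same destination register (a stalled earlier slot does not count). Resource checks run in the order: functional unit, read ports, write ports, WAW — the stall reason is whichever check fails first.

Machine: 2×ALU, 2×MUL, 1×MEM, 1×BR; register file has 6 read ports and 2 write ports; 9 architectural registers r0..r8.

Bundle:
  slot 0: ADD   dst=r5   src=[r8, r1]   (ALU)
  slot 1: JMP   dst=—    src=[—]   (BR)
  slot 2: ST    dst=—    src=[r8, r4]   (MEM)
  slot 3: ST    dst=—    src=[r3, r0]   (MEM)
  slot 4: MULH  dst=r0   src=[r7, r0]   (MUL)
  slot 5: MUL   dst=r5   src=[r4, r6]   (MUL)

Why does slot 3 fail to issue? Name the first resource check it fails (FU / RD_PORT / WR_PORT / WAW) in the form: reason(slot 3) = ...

#0 ALU src=r8,r1 dispatched  <A:1 Mu:2 Ld:1 B:1 rd:4 wr:1>
#1 BR src=- dispatched  <A:1 Mu:2 Ld:1 B:0 rd:4 wr:1>
#2 MEM src=r8,r4 dispatched  <A:1 Mu:2 Ld:0 B:0 rd:2 wr:1>
#3 MEM src=r3,r0 held:FU  <A:1 Mu:2 Ld:0 B:0 rd:2 wr:1>
#4 MUL src=r7,r0 dispatched  <A:1 Mu:1 Ld:0 B:0 rd:0 wr:0>
#5 MUL src=r4,r6 held:RD_PORT  <A:1 Mu:1 Ld:0 B:0 rd:0 wr:0>

reason(slot 3) = FU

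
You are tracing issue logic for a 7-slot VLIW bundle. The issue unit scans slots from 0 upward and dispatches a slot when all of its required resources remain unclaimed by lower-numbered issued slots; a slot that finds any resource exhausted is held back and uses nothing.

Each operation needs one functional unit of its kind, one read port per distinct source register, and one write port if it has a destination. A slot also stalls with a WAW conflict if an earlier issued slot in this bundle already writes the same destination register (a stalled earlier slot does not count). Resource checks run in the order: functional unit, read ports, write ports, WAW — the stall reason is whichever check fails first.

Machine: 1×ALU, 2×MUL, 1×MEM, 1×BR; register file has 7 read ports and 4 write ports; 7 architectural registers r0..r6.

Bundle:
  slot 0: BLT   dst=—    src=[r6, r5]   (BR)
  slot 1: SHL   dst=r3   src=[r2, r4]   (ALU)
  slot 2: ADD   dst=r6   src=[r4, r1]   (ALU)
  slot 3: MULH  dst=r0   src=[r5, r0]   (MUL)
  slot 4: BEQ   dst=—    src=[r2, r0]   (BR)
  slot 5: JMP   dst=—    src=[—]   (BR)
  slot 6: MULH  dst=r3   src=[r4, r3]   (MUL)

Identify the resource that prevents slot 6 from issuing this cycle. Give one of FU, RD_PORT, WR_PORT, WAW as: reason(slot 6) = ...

reason(slot 6) = RD_PORT

(0) want 1×BR +2rd +0wr — yes → AL1|MU2|ME1|BR0|rd5|wr4
(1) want 1×ALU +2rd +1wr — yes → AL0|MU2|ME1|BR0|rd3|wr3
(2) want 1×ALU +2rd +1wr — FU → AL0|MU2|ME1|BR0|rd3|wr3
(3) want 1×MUL +2rd +1wr — yes → AL0|MU1|ME1|BR0|rd1|wr2
(4) want 1×BR +2rd +0wr — FU → AL0|MU1|ME1|BR0|rd1|wr2
(5) want 1×BR +0rd +0wr — FU → AL0|MU1|ME1|BR0|rd1|wr2
(6) want 1×MUL +2rd +1wr — RD_PORT → AL0|MU1|ME1|BR0|rd1|wr2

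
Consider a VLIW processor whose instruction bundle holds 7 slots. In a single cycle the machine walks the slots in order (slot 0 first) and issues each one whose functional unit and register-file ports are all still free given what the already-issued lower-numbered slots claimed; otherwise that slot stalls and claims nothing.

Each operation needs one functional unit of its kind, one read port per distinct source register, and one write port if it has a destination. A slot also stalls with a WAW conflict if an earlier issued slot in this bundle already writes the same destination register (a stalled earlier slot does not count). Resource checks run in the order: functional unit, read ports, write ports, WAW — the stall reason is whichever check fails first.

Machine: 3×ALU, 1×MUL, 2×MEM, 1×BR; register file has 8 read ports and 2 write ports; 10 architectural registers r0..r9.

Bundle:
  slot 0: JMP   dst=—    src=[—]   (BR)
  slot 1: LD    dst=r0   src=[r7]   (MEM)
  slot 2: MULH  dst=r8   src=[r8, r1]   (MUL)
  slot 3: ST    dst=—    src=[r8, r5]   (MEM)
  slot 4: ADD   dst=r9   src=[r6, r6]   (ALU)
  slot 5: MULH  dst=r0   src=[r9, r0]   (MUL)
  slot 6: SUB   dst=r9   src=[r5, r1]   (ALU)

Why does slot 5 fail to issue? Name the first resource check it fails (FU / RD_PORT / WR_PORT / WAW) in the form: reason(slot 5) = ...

reason(slot 5) = FU

#0 BR src=- dispatched  <A:3 Mu:1 Ld:2 B:0 rd:8 wr:2>
#1 MEM src=r7 dispatched  <A:3 Mu:1 Ld:1 B:0 rd:7 wr:1>
#2 MUL src=r8,r1 dispatched  <A:3 Mu:0 Ld:1 B:0 rd:5 wr:0>
#3 MEM src=r8,r5 dispatched  <A:3 Mu:0 Ld:0 B:0 rd:3 wr:0>
#4 ALU src=r6,r6 held:WR_PORT  <A:3 Mu:0 Ld:0 B:0 rd:3 wr:0>
#5 MUL src=r9,r0 held:FU  <A:3 Mu:0 Ld:0 B:0 rd:3 wr:0>
#6 ALU src=r5,r1 held:WR_PORT  <A:3 Mu:0 Ld:0 B:0 rd:3 wr:0>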